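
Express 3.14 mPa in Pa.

0.00314 Pa

milli = 10⁻³, (no prefix) = 10⁰; factor is 10⁻³.
3.14 × 10⁻³ = 0.00314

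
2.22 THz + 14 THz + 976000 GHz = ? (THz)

In THz:
  2.22 THz → 2.22
  14 THz → 14
  976000 GHz = 976000e-3 THz = 976
Sum: 2.22 + 14 + 976 = 992.22

992.22 THz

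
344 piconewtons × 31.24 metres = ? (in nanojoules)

10.74656 nanojoules

344 × 10⁻¹² × 31.24 = 10746.56 × 10⁻¹² J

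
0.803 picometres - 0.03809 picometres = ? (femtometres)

764.91 femtometres

In femtometres:
  0.803 picometres = 0.803 × 10³ femtometres = 803
  0.03809 picometres = 0.03809 × 10³ femtometres = 38.09
Difference: 803 - 38.09 = 764.91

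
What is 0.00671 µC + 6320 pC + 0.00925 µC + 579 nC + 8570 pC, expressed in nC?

609.85 nC

In nC:
  0.00671 µC = 0.00671 × 10³ nC = 6.71
  6320 pC = 6320 × 10⁻³ nC = 6.32
  0.00925 µC = 0.00925 × 10³ nC = 9.25
  579 nC → 579
  8570 pC = 8570 × 10⁻³ nC = 8.57
Sum: 6.71 + 6.32 + 9.25 + 579 + 8.57 = 609.85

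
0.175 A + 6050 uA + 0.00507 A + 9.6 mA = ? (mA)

195.72 mA

In mA:
  0.175 A = 0.175 × 10^3 mA = 175
  6050 uA = 6050 × 10^-3 mA = 6.05
  0.00507 A = 0.00507 × 10^3 mA = 5.07
  9.6 mA → 9.6
Sum: 175 + 6.05 + 5.07 + 9.6 = 195.72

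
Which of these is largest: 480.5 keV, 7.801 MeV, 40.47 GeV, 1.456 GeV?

480.5 keV = 480500 eV
7.801 MeV = 7801000 eV
40.47 GeV = 40470000000 eV
1.456 GeV = 1456000000 eV

40.47 GeV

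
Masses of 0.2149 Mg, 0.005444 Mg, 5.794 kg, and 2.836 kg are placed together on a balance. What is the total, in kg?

In kg:
  0.2149 Mg = 0.2149 × 10^3 kg = 214.9
  0.005444 Mg = 0.005444 × 10^3 kg = 5.444
  5.794 kg → 5.794
  2.836 kg → 2.836
Sum: 214.9 + 5.444 + 5.794 + 2.836 = 228.974

228.974 kg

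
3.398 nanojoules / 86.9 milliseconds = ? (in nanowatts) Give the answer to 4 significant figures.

39.10 nanowatts

(3.398 × 10^-9) / (86.9 × 10^-3) = 0.0391024 × 10^-6 W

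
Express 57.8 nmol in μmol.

nano = 1e-9, micro = 1e-6; factor is 1e-3.
57.8 × 1e-3 = 0.0578

0.0578 μmol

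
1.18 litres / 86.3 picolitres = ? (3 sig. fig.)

13700000000

(1.18) / (86.3 × 10⁻¹²) = 0.01367 × 10¹²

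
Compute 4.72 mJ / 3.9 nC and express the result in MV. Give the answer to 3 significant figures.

(4.72 × 10^-3) / (3.9 × 10^-9) = 1.2103 × 10^6 V

1.21 MV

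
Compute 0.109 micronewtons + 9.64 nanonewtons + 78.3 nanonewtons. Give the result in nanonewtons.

In nanonewtons:
  0.109 micronewtons = 0.109e3 nanonewtons = 109
  9.64 nanonewtons → 9.64
  78.3 nanonewtons → 78.3
Sum: 109 + 9.64 + 78.3 = 196.94

196.94 nanonewtons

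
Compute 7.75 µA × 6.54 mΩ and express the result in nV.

50.685 nV

7.75e-6 × 6.54e-3 = 50.685e-9 V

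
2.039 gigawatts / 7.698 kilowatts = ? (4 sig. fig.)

264900

(2.039e9) / (7.698e3) = 0.26487e6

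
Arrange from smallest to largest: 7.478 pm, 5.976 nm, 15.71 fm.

15.71 fm < 7.478 pm < 5.976 nm

7.478 pm = 0.000000000007478 m
5.976 nm = 0.000000005976 m
15.71 fm = 0.00000000000001571 m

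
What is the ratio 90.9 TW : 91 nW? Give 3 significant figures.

999000000000000000000

(90.9 × 10¹²) / (91 × 10⁻⁹) = 0.9989 × 10²¹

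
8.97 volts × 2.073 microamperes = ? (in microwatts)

8.97 × 2.073e-6 = 18.59481e-6 W

18.59481 microwatts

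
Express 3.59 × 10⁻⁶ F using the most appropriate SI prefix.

3.59 μF

= 3.59 × 10⁻⁶ F; 10⁻⁶ is micro.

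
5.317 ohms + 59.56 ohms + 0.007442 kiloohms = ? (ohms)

In ohms:
  5.317 ohms → 5.317
  59.56 ohms → 59.56
  0.007442 kiloohms = 0.007442 × 10³ ohms = 7.442
Sum: 5.317 + 59.56 + 7.442 = 72.319

72.319 ohms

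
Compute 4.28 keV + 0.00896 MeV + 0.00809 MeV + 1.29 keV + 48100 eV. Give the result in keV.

70.72 keV

In keV:
  4.28 keV → 4.28
  0.00896 MeV = 0.00896 × 10^3 keV = 8.96
  0.00809 MeV = 0.00809 × 10^3 keV = 8.09
  1.29 keV → 1.29
  48100 eV = 48100 × 10^-3 keV = 48.1
Sum: 4.28 + 8.96 + 8.09 + 1.29 + 48.1 = 70.72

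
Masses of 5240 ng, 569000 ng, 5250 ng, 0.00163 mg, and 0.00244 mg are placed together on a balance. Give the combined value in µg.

In µg:
  5240 ng = 5240e-3 µg = 5.24
  569000 ng = 569000e-3 µg = 569
  5250 ng = 5250e-3 µg = 5.25
  0.00163 mg = 0.00163e3 µg = 1.63
  0.00244 mg = 0.00244e3 µg = 2.44
Sum: 5.24 + 569 + 5.25 + 1.63 + 2.44 = 583.56

583.56 µg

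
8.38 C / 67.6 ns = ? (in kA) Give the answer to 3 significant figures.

(8.38) / (67.6 × 10^-9) = 0.12396 × 10^9 A

124000 kA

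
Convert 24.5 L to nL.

24500000000 nL

(no prefix) = 10⁰, nano = 10⁻⁹; factor is 10⁹.
24.5 × 10⁹ = 24500000000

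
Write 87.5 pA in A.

0.0000000000875 A

pico = 10^-12, (no prefix) = 10^0; factor is 10^-12.
87.5 × 10^-12 = 0.0000000000875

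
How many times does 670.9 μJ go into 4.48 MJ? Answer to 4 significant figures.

(4.48 × 10⁶) / (670.9 × 10⁻⁶) = 0.0066776 × 10¹²

6678000000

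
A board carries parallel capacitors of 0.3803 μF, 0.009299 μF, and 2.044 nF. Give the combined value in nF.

In nF:
  0.3803 μF = 0.3803 × 10³ nF = 380.3
  0.009299 μF = 0.009299 × 10³ nF = 9.299
  2.044 nF → 2.044
Sum: 380.3 + 9.299 + 2.044 = 391.643

391.643 nF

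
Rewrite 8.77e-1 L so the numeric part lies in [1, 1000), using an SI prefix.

= 877e-3 L; 1e-3 is milli.

877 mL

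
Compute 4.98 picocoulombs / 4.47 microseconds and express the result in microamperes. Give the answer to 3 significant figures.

1.11 microamperes

(4.98 × 10^-12) / (4.47 × 10^-6) = 1.1141 × 10^-6 A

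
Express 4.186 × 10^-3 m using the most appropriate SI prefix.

4.186 mm

= 4.186 × 10^-3 m; 10^-3 is milli.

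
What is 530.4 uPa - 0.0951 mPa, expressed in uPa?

In uPa:
  530.4 uPa → 530.4
  0.0951 mPa = 0.0951 × 10^3 uPa = 95.1
Difference: 530.4 - 95.1 = 435.3

435.3 uPa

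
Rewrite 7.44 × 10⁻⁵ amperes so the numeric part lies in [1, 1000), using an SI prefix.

74.4 microamperes

= 74.4 × 10⁻⁶ amperes; 10⁻⁶ is micro.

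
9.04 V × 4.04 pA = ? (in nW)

0.0365216 nW

9.04 × 4.04e-12 = 36.5216e-12 W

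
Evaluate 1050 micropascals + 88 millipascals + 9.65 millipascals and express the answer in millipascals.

In millipascals:
  1050 micropascals = 1050 × 10^-3 millipascals = 1.05
  88 millipascals → 88
  9.65 millipascals → 9.65
Sum: 1.05 + 88 + 9.65 = 98.7

98.7 millipascals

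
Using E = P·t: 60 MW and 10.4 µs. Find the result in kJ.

0.624 kJ

60 × 10^6 × 10.4 × 10^-6 = 624 J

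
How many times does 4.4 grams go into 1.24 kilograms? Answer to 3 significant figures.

(1.24e3) / (4.4) = 0.2818e3

282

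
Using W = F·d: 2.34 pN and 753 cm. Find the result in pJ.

2.34 × 10^-12 × 753 × 10^-2 = 1762.02 × 10^-14 J

17.6202 pJ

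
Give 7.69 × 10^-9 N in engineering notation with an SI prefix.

= 7.69 × 10^-9 N; 10^-9 is nano.

7.69 nN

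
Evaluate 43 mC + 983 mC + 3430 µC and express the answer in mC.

1029.43 mC

In mC:
  43 mC → 43
  983 mC → 983
  3430 µC = 3430 × 10⁻³ mC = 3.43
Sum: 43 + 983 + 3.43 = 1029.43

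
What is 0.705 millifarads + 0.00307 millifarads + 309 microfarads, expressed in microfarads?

1017.07 microfarads

In microfarads:
  0.705 millifarads = 0.705e3 microfarads = 705
  0.00307 millifarads = 0.00307e3 microfarads = 3.07
  309 microfarads → 309
Sum: 705 + 3.07 + 309 = 1017.07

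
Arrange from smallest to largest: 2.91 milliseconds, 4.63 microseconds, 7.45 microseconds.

2.91 milliseconds = 0.00291 seconds
4.63 microseconds = 0.00000463 seconds
7.45 microseconds = 0.00000745 seconds

4.63 microseconds < 7.45 microseconds < 2.91 milliseconds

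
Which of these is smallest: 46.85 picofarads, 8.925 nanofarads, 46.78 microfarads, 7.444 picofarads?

7.444 picofarads

46.85 picofarads = 0.00000000004685 farads
8.925 nanofarads = 0.000000008925 farads
46.78 microfarads = 0.00004678 farads
7.444 picofarads = 0.000000000007444 farads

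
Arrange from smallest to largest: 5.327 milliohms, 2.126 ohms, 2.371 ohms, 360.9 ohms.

5.327 milliohms = 0.005327 ohms
2.126 ohms = 2.126 ohms
2.371 ohms = 2.371 ohms
360.9 ohms = 360.9 ohms

5.327 milliohms < 2.126 ohms < 2.371 ohms < 360.9 ohms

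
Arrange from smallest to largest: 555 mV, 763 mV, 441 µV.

555 mV = 0.555 V
763 mV = 0.763 V
441 µV = 0.000441 V

441 µV < 555 mV < 763 mV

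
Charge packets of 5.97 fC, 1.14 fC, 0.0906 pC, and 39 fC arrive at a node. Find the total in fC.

136.71 fC

In fC:
  5.97 fC → 5.97
  1.14 fC → 1.14
  0.0906 pC = 0.0906 × 10^3 fC = 90.6
  39 fC → 39
Sum: 5.97 + 1.14 + 90.6 + 39 = 136.71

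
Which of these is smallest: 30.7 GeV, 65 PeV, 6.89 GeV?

30.7 GeV = 30700000000 eV
65 PeV = 65000000000000000 eV
6.89 GeV = 6890000000 eV

6.89 GeV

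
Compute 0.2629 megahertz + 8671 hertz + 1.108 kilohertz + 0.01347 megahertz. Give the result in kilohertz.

286.149 kilohertz

In kilohertz:
  0.2629 megahertz = 0.2629e3 kilohertz = 262.9
  8671 hertz = 8671e-3 kilohertz = 8.671
  1.108 kilohertz → 1.108
  0.01347 megahertz = 0.01347e3 kilohertz = 13.47
Sum: 262.9 + 8.671 + 1.108 + 13.47 = 286.149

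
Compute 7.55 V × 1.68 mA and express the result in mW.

12.684 mW

7.55 × 1.68 × 10^-3 = 12.684 × 10^-3 W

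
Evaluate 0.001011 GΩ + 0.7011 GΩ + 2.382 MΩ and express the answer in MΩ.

704.493 MΩ

In MΩ:
  0.001011 GΩ = 0.001011 × 10³ MΩ = 1.011
  0.7011 GΩ = 0.7011 × 10³ MΩ = 701.1
  2.382 MΩ → 2.382
Sum: 1.011 + 701.1 + 2.382 = 704.493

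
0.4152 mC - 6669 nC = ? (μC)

408.531 μC

In μC:
  0.4152 mC = 0.4152 × 10³ μC = 415.2
  6669 nC = 6669 × 10⁻³ μC = 6.669
Difference: 415.2 - 6.669 = 408.531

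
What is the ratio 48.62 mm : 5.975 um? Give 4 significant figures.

(48.62 × 10⁻³) / (5.975 × 10⁻⁶) = 8.1372 × 10³

8137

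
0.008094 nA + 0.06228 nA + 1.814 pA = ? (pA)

72.188 pA

In pA:
  0.008094 nA = 0.008094 × 10^3 pA = 8.094
  0.06228 nA = 0.06228 × 10^3 pA = 62.28
  1.814 pA → 1.814
Sum: 8.094 + 62.28 + 1.814 = 72.188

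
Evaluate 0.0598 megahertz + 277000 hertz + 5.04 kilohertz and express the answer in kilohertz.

341.84 kilohertz

In kilohertz:
  0.0598 megahertz = 0.0598e3 kilohertz = 59.8
  277000 hertz = 277000e-3 kilohertz = 277
  5.04 kilohertz → 5.04
Sum: 59.8 + 277 + 5.04 = 341.84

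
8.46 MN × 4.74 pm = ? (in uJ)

8.46 × 10^6 × 4.74 × 10^-12 = 40.1004 × 10^-6 J

40.1004 uJ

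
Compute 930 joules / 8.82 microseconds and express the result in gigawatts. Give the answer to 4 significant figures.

(930) / (8.82 × 10^-6) = 105.442 × 10^6 W

0.1054 gigawatts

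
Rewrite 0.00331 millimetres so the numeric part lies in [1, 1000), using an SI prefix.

= 3.31 × 10^-6 metres; 10^-6 is micro.

3.31 micrometres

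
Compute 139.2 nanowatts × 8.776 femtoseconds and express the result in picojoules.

139.2 × 10^-9 × 8.776 × 10^-15 = 1221.6192 × 10^-24 J

0.0000000012216192 picojoules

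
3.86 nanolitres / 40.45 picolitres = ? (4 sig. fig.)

(3.86 × 10^-9) / (40.45 × 10^-12) = 0.095426 × 10^3

95.43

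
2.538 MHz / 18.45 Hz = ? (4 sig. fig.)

(2.538 × 10⁶) / (18.45) = 0.13756 × 10⁶

137600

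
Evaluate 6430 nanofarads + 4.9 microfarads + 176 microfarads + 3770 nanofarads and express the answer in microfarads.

In microfarads:
  6430 nanofarads = 6430e-3 microfarads = 6.43
  4.9 microfarads → 4.9
  176 microfarads → 176
  3770 nanofarads = 3770e-3 microfarads = 3.77
Sum: 6.43 + 4.9 + 176 + 3.77 = 191.1

191.1 microfarads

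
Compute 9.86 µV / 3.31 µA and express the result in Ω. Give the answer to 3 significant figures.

(9.86 × 10^-6) / (3.31 × 10^-6) = 2.9789 Ω

2.98 Ω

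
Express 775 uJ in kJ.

0.000000775 kJ

micro = 10^-6, kilo = 10^3; factor is 10^-9.
775 × 10^-9 = 0.000000775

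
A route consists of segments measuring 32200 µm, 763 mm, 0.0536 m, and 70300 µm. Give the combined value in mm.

919.1 mm

In mm:
  32200 µm = 32200 × 10⁻³ mm = 32.2
  763 mm → 763
  0.0536 m = 0.0536 × 10³ mm = 53.6
  70300 µm = 70300 × 10⁻³ mm = 70.3
Sum: 32.2 + 763 + 53.6 + 70.3 = 919.1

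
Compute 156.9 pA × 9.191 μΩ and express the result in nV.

156.9 × 10⁻¹² × 9.191 × 10⁻⁶ = 1442.0679 × 10⁻¹⁸ V

0.0000014420679 nV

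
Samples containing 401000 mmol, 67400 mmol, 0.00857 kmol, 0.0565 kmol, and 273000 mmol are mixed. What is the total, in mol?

806.47 mol

In mol:
  401000 mmol = 401000 × 10^-3 mol = 401
  67400 mmol = 67400 × 10^-3 mol = 67.4
  0.00857 kmol = 0.00857 × 10^3 mol = 8.57
  0.0565 kmol = 0.0565 × 10^3 mol = 56.5
  273000 mmol = 273000 × 10^-3 mol = 273
Sum: 401 + 67.4 + 8.57 + 56.5 + 273 = 806.47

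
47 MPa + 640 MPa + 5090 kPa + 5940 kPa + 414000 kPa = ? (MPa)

1112.03 MPa

In MPa:
  47 MPa → 47
  640 MPa → 640
  5090 kPa = 5090 × 10⁻³ MPa = 5.09
  5940 kPa = 5940 × 10⁻³ MPa = 5.94
  414000 kPa = 414000 × 10⁻³ MPa = 414
Sum: 47 + 640 + 5.09 + 5.94 + 414 = 1112.03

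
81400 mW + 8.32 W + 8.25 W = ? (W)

In W:
  81400 mW = 81400e-3 W = 81.4
  8.32 W → 8.32
  8.25 W → 8.25
Sum: 81.4 + 8.32 + 8.25 = 97.97

97.97 W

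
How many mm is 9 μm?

0.009 mm

micro = 10⁻⁶, milli = 10⁻³; factor is 10⁻³.
9 × 10⁻³ = 0.009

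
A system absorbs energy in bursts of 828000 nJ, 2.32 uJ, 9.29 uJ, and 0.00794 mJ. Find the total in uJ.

847.55 uJ

In uJ:
  828000 nJ = 828000e-3 uJ = 828
  2.32 uJ → 2.32
  9.29 uJ → 9.29
  0.00794 mJ = 0.00794e3 uJ = 7.94
Sum: 828 + 2.32 + 9.29 + 7.94 = 847.55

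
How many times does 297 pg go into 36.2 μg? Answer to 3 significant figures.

122000

(36.2 × 10^-6) / (297 × 10^-12) = 0.1219 × 10^6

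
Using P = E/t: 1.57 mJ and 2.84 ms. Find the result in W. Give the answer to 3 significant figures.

0.553 W

(1.57 × 10^-3) / (2.84 × 10^-3) = 0.55282 W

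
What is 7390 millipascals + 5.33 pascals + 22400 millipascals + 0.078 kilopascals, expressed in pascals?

113.12 pascals

In pascals:
  7390 millipascals = 7390e-3 pascals = 7.39
  5.33 pascals → 5.33
  22400 millipascals = 22400e-3 pascals = 22.4
  0.078 kilopascals = 0.078e3 pascals = 78
Sum: 7.39 + 5.33 + 22.4 + 78 = 113.12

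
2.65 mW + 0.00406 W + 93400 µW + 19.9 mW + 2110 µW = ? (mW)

In mW:
  2.65 mW → 2.65
  0.00406 W = 0.00406 × 10^3 mW = 4.06
  93400 µW = 93400 × 10^-3 mW = 93.4
  19.9 mW → 19.9
  2110 µW = 2110 × 10^-3 mW = 2.11
Sum: 2.65 + 4.06 + 93.4 + 19.9 + 2.11 = 122.12

122.12 mW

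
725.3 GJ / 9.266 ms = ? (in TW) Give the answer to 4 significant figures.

(725.3e9) / (9.266e-3) = 78.2754e12 W

78.28 TW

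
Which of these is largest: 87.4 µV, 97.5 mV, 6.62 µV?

87.4 µV = 0.0000874 V
97.5 mV = 0.0975 V
6.62 µV = 0.00000662 V

97.5 mV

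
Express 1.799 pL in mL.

pico = 1e-12, milli = 1e-3; factor is 1e-9.
1.799 × 1e-9 = 0.000000001799

0.000000001799 mL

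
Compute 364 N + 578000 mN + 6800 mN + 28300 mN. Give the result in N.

977.1 N

In N:
  364 N → 364
  578000 mN = 578000e-3 N = 578
  6800 mN = 6800e-3 N = 6.8
  28300 mN = 28300e-3 N = 28.3
Sum: 364 + 578 + 6.8 + 28.3 = 977.1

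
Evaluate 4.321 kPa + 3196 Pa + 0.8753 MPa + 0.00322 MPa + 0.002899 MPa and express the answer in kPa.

888.936 kPa

In kPa:
  4.321 kPa → 4.321
  3196 Pa = 3196 × 10^-3 kPa = 3.196
  0.8753 MPa = 0.8753 × 10^3 kPa = 875.3
  0.00322 MPa = 0.00322 × 10^3 kPa = 3.22
  0.002899 MPa = 0.002899 × 10^3 kPa = 2.899
Sum: 4.321 + 3.196 + 875.3 + 3.22 + 2.899 = 888.936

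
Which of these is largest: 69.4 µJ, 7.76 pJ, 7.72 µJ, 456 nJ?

69.4 µJ = 0.0000694 J
7.76 pJ = 0.00000000000776 J
7.72 µJ = 0.00000772 J
456 nJ = 0.000000456 J

69.4 µJ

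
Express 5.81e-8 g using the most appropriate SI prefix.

58.1 ng

= 58.1e-9 g; 1e-9 is nano.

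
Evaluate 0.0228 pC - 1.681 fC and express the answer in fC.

21.119 fC

In fC:
  0.0228 pC = 0.0228 × 10³ fC = 22.8
  1.681 fC → 1.681
Difference: 22.8 - 1.681 = 21.119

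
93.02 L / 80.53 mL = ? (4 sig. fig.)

(93.02) / (80.53e-3) = 1.1551e3

1155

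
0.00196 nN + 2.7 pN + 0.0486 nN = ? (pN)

In pN:
  0.00196 nN = 0.00196 × 10³ pN = 1.96
  2.7 pN → 2.7
  0.0486 nN = 0.0486 × 10³ pN = 48.6
Sum: 1.96 + 2.7 + 48.6 = 53.26

53.26 pN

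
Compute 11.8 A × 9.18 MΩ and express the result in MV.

11.8 × 9.18 × 10^6 = 108.324 × 10^6 V

108.324 MV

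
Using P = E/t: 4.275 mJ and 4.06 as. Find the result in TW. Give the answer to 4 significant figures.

(4.275e-3) / (4.06e-18) = 1.05296e15 W

1053 TW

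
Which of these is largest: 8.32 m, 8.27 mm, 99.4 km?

8.32 m = 8.32 m
8.27 mm = 0.00827 m
99.4 km = 99400 m

99.4 km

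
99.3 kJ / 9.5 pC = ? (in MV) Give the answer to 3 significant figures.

(99.3 × 10³) / (9.5 × 10⁻¹²) = 10.453 × 10¹⁵ V

10500000000 MV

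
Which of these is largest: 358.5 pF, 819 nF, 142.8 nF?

819 nF

358.5 pF = 0.0000000003585 F
819 nF = 0.000000819 F
142.8 nF = 0.0000001428 F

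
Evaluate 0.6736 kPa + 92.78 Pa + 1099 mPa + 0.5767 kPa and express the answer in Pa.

In Pa:
  0.6736 kPa = 0.6736e3 Pa = 673.6
  92.78 Pa → 92.78
  1099 mPa = 1099e-3 Pa = 1.099
  0.5767 kPa = 0.5767e3 Pa = 576.7
Sum: 673.6 + 92.78 + 1.099 + 576.7 = 1344.179

1344.179 Pa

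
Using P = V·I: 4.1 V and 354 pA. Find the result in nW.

4.1 × 354e-12 = 1451.4e-12 W

1.4514 nW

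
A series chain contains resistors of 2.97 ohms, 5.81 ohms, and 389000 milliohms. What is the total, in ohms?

In ohms:
  2.97 ohms → 2.97
  5.81 ohms → 5.81
  389000 milliohms = 389000e-3 ohms = 389
Sum: 2.97 + 5.81 + 389 = 397.78

397.78 ohms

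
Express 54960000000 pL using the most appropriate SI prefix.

54.96 mL

= 54.96e-3 L; 1e-3 is milli.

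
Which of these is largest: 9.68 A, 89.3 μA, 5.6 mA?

9.68 A

9.68 A = 9.68 A
89.3 μA = 0.0000893 A
5.6 mA = 0.0056 A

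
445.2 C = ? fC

(no prefix) = 1e0, femto = 1e-15; factor is 1e15.
445.2 × 1e15 = 445200000000000000

445200000000000000 fC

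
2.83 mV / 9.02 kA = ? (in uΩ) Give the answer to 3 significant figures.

(2.83 × 10⁻³) / (9.02 × 10³) = 0.31375 × 10⁻⁶ Ω

0.314 uΩ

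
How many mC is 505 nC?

0.000505 mC

nano = 10^-9, milli = 10^-3; factor is 10^-6.
505 × 10^-6 = 0.000505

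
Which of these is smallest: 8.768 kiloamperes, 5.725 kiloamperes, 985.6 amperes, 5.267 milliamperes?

5.267 milliamperes

8.768 kiloamperes = 8768 amperes
5.725 kiloamperes = 5725 amperes
985.6 amperes = 985.6 amperes
5.267 milliamperes = 0.005267 amperes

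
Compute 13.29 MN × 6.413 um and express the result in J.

13.29e6 × 6.413e-6 = 85.22877 J

85.22877 J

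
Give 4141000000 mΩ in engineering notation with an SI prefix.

4.141 MΩ

= 4.141e6 Ω; 1e6 is mega.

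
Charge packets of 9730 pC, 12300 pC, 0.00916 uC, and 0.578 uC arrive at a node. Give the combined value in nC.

In nC:
  9730 pC = 9730 × 10⁻³ nC = 9.73
  12300 pC = 12300 × 10⁻³ nC = 12.3
  0.00916 uC = 0.00916 × 10³ nC = 9.16
  0.578 uC = 0.578 × 10³ nC = 578
Sum: 9.73 + 12.3 + 9.16 + 578 = 609.19

609.19 nC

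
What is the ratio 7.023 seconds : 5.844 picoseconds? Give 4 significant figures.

1202000000000

(7.023) / (5.844 × 10⁻¹²) = 1.2017 × 10¹²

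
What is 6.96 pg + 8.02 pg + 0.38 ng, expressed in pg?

In pg:
  6.96 pg → 6.96
  8.02 pg → 8.02
  0.38 ng = 0.38 × 10^3 pg = 380
Sum: 6.96 + 8.02 + 380 = 394.98

394.98 pg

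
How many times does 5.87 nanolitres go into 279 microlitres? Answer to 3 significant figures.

47500

(279 × 10⁻⁶) / (5.87 × 10⁻⁹) = 47.53 × 10³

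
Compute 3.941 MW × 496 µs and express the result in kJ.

3.941 × 10^6 × 496 × 10^-6 = 1954.736 J

1.954736 kJ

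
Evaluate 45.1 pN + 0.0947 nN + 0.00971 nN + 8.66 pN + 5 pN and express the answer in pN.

In pN:
  45.1 pN → 45.1
  0.0947 nN = 0.0947 × 10³ pN = 94.7
  0.00971 nN = 0.00971 × 10³ pN = 9.71
  8.66 pN → 8.66
  5 pN → 5
Sum: 45.1 + 94.7 + 9.71 + 8.66 + 5 = 163.17

163.17 pN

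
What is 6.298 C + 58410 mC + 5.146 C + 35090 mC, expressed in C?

104.944 C

In C:
  6.298 C → 6.298
  58410 mC = 58410e-3 C = 58.41
  5.146 C → 5.146
  35090 mC = 35090e-3 C = 35.09
Sum: 6.298 + 58.41 + 5.146 + 35.09 = 104.944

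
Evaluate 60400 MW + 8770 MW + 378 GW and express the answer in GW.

447.17 GW

In GW:
  60400 MW = 60400e-3 GW = 60.4
  8770 MW = 8770e-3 GW = 8.77
  378 GW → 378
Sum: 60.4 + 8.77 + 378 = 447.17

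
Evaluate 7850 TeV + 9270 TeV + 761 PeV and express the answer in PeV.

778.12 PeV

In PeV:
  7850 TeV = 7850 × 10^-3 PeV = 7.85
  9270 TeV = 9270 × 10^-3 PeV = 9.27
  761 PeV → 761
Sum: 7.85 + 9.27 + 761 = 778.12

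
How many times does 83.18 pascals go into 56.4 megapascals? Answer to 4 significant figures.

(56.4 × 10⁶) / (83.18) = 0.67805 × 10⁶

678000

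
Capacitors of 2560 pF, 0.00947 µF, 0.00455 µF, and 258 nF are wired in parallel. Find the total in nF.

274.58 nF

In nF:
  2560 pF = 2560e-3 nF = 2.56
  0.00947 µF = 0.00947e3 nF = 9.47
  0.00455 µF = 0.00455e3 nF = 4.55
  258 nF → 258
Sum: 2.56 + 9.47 + 4.55 + 258 = 274.58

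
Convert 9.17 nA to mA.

nano = 10⁻⁹, milli = 10⁻³; factor is 10⁻⁶.
9.17 × 10⁻⁶ = 0.00000917

0.00000917 mA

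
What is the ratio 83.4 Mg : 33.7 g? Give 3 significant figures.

2470000

(83.4 × 10^6) / (33.7) = 2.475 × 10^6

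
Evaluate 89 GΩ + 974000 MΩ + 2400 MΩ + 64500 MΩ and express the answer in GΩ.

In GΩ:
  89 GΩ → 89
  974000 MΩ = 974000e-3 GΩ = 974
  2400 MΩ = 2400e-3 GΩ = 2.4
  64500 MΩ = 64500e-3 GΩ = 64.5
Sum: 89 + 974 + 2.4 + 64.5 = 1129.9

1129.9 GΩ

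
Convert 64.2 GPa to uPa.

giga = 10^9, micro = 10^-6; factor is 10^15.
64.2 × 10^15 = 64200000000000000

64200000000000000 uPa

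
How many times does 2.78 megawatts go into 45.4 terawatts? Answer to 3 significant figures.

16300000

(45.4e12) / (2.78e6) = 16.33e6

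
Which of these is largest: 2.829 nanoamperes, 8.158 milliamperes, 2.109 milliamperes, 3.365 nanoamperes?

2.829 nanoamperes = 0.000000002829 amperes
8.158 milliamperes = 0.008158 amperes
2.109 milliamperes = 0.002109 amperes
3.365 nanoamperes = 0.000000003365 amperes

8.158 milliamperes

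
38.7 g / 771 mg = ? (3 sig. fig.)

50.2

(38.7) / (771 × 10^-3) = 0.05019 × 10^3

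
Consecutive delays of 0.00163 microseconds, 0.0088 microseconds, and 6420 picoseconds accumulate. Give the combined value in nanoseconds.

In nanoseconds:
  0.00163 microseconds = 0.00163e3 nanoseconds = 1.63
  0.0088 microseconds = 0.0088e3 nanoseconds = 8.8
  6420 picoseconds = 6420e-3 nanoseconds = 6.42
Sum: 1.63 + 8.8 + 6.42 = 16.85

16.85 nanoseconds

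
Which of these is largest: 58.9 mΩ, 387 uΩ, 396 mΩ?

58.9 mΩ = 0.0589 Ω
387 uΩ = 0.000387 Ω
396 mΩ = 0.396 Ω

396 mΩ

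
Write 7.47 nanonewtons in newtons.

0.00000000747 newtons

nano = 10⁻⁹, (no prefix) = 10⁰; factor is 10⁻⁹.
7.47 × 10⁻⁹ = 0.00000000747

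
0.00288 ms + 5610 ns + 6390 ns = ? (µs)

In µs:
  0.00288 ms = 0.00288e3 µs = 2.88
  5610 ns = 5610e-3 µs = 5.61
  6390 ns = 6390e-3 µs = 6.39
Sum: 2.88 + 5.61 + 6.39 = 14.88

14.88 µs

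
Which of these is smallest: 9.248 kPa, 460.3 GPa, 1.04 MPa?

9.248 kPa = 9248 Pa
460.3 GPa = 460300000000 Pa
1.04 MPa = 1040000 Pa

9.248 kPa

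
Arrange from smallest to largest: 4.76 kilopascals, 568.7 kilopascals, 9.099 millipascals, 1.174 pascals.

9.099 millipascals < 1.174 pascals < 4.76 kilopascals < 568.7 kilopascals

4.76 kilopascals = 4760 pascals
568.7 kilopascals = 568700 pascals
9.099 millipascals = 0.009099 pascals
1.174 pascals = 1.174 pascals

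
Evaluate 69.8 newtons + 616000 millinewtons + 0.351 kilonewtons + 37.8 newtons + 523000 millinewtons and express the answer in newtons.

1597.6 newtons

In newtons:
  69.8 newtons → 69.8
  616000 millinewtons = 616000 × 10⁻³ newtons = 616
  0.351 kilonewtons = 0.351 × 10³ newtons = 351
  37.8 newtons → 37.8
  523000 millinewtons = 523000 × 10⁻³ newtons = 523
Sum: 69.8 + 616 + 351 + 37.8 + 523 = 1597.6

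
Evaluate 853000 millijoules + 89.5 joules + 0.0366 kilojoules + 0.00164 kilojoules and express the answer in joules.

980.74 joules

In joules:
  853000 millijoules = 853000e-3 joules = 853
  89.5 joules → 89.5
  0.0366 kilojoules = 0.0366e3 joules = 36.6
  0.00164 kilojoules = 0.00164e3 joules = 1.64
Sum: 853 + 89.5 + 36.6 + 1.64 = 980.74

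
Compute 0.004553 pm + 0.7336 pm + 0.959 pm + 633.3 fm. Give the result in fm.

In fm:
  0.004553 pm = 0.004553 × 10^3 fm = 4.553
  0.7336 pm = 0.7336 × 10^3 fm = 733.6
  0.959 pm = 0.959 × 10^3 fm = 959
  633.3 fm → 633.3
Sum: 4.553 + 733.6 + 959 + 633.3 = 2330.453

2330.453 fm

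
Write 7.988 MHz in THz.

0.000007988 THz

mega = 10^6, tera = 10^12; factor is 10^-6.
7.988 × 10^-6 = 0.000007988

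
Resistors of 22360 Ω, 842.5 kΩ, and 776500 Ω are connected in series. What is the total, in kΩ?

1641.36 kΩ

In kΩ:
  22360 Ω = 22360 × 10⁻³ kΩ = 22.36
  842.5 kΩ → 842.5
  776500 Ω = 776500 × 10⁻³ kΩ = 776.5
Sum: 22.36 + 842.5 + 776.5 = 1641.36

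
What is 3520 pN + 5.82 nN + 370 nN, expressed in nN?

In nN:
  3520 pN = 3520e-3 nN = 3.52
  5.82 nN → 5.82
  370 nN → 370
Sum: 3.52 + 5.82 + 370 = 379.34

379.34 nN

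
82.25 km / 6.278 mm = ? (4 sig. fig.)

13100000

(82.25 × 10^3) / (6.278 × 10^-3) = 13.101 × 10^6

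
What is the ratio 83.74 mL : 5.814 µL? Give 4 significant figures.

14400

(83.74e-3) / (5.814e-6) = 14.403e3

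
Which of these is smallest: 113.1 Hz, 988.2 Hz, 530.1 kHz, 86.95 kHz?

113.1 Hz = 113.1 Hz
988.2 Hz = 988.2 Hz
530.1 kHz = 530100 Hz
86.95 kHz = 86950 Hz

113.1 Hz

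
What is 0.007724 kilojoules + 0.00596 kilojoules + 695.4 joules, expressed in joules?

709.084 joules

In joules:
  0.007724 kilojoules = 0.007724 × 10³ joules = 7.724
  0.00596 kilojoules = 0.00596 × 10³ joules = 5.96
  695.4 joules → 695.4
Sum: 7.724 + 5.96 + 695.4 = 709.084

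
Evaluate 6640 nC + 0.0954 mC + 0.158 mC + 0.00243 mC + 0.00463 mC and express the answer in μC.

267.1 μC

In μC:
  6640 nC = 6640 × 10^-3 μC = 6.64
  0.0954 mC = 0.0954 × 10^3 μC = 95.4
  0.158 mC = 0.158 × 10^3 μC = 158
  0.00243 mC = 0.00243 × 10^3 μC = 2.43
  0.00463 mC = 0.00463 × 10^3 μC = 4.63
Sum: 6.64 + 95.4 + 158 + 2.43 + 4.63 = 267.1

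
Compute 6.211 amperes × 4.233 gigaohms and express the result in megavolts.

6.211 × 4.233e9 = 26.291163e9 V

26291.163 megavolts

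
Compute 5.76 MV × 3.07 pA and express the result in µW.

5.76 × 10^6 × 3.07 × 10^-12 = 17.6832 × 10^-6 W

17.6832 µW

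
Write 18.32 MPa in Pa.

mega = 10⁶, (no prefix) = 10⁰; factor is 10⁶.
18.32 × 10⁶ = 18320000

18320000 Pa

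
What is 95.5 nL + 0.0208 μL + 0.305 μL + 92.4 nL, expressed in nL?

513.7 nL

In nL:
  95.5 nL → 95.5
  0.0208 μL = 0.0208e3 nL = 20.8
  0.305 μL = 0.305e3 nL = 305
  92.4 nL → 92.4
Sum: 95.5 + 20.8 + 305 + 92.4 = 513.7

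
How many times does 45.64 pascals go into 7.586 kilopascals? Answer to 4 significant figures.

(7.586 × 10^3) / (45.64) = 0.16621 × 10^3

166.2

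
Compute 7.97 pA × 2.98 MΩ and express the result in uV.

7.97 × 10⁻¹² × 2.98 × 10⁶ = 23.7506 × 10⁻⁶ V

23.7506 uV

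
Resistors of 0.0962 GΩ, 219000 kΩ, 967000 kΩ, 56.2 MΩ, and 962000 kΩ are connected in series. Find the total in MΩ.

In MΩ:
  0.0962 GΩ = 0.0962 × 10³ MΩ = 96.2
  219000 kΩ = 219000 × 10⁻³ MΩ = 219
  967000 kΩ = 967000 × 10⁻³ MΩ = 967
  56.2 MΩ → 56.2
  962000 kΩ = 962000 × 10⁻³ MΩ = 962
Sum: 96.2 + 219 + 967 + 56.2 + 962 = 2300.4

2300.4 MΩ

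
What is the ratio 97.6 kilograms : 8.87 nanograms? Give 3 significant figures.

11000000000000

(97.6e3) / (8.87e-9) = 11e12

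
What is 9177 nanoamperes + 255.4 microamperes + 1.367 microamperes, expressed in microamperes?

In microamperes:
  9177 nanoamperes = 9177 × 10⁻³ microamperes = 9.177
  255.4 microamperes → 255.4
  1.367 microamperes → 1.367
Sum: 9.177 + 255.4 + 1.367 = 265.944

265.944 microamperes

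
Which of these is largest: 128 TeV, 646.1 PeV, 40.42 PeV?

646.1 PeV

128 TeV = 128000000000000 eV
646.1 PeV = 646100000000000000 eV
40.42 PeV = 40420000000000000 eV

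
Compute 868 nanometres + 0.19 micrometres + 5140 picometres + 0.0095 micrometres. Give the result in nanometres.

In nanometres:
  868 nanometres → 868
  0.19 micrometres = 0.19 × 10³ nanometres = 190
  5140 picometres = 5140 × 10⁻³ nanometres = 5.14
  0.0095 micrometres = 0.0095 × 10³ nanometres = 9.5
Sum: 868 + 190 + 5.14 + 9.5 = 1072.64

1072.64 nanometres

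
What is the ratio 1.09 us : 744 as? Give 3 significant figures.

(1.09 × 10⁻⁶) / (744 × 10⁻¹⁸) = 0.001465 × 10¹²

1470000000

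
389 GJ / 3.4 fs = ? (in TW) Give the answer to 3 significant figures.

114000000000000 TW

(389 × 10⁹) / (3.4 × 10⁻¹⁵) = 114.41 × 10²⁴ W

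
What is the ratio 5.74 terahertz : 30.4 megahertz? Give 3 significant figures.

(5.74e12) / (30.4e6) = 0.1888e6

189000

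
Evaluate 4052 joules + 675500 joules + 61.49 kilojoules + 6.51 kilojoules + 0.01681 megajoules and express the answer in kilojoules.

764.362 kilojoules

In kilojoules:
  4052 joules = 4052e-3 kilojoules = 4.052
  675500 joules = 675500e-3 kilojoules = 675.5
  61.49 kilojoules → 61.49
  6.51 kilojoules → 6.51
  0.01681 megajoules = 0.01681e3 kilojoules = 16.81
Sum: 4.052 + 675.5 + 61.49 + 6.51 + 16.81 = 764.362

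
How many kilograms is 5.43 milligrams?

milli = 10⁻³, kilo = 10³; factor is 10⁻⁶.
5.43 × 10⁻⁶ = 0.00000543

0.00000543 kilograms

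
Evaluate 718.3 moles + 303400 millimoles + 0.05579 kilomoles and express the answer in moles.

1077.49 moles

In moles:
  718.3 moles → 718.3
  303400 millimoles = 303400 × 10⁻³ moles = 303.4
  0.05579 kilomoles = 0.05579 × 10³ moles = 55.79
Sum: 718.3 + 303.4 + 55.79 = 1077.49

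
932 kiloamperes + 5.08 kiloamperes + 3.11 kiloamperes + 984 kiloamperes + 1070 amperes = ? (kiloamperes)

In kiloamperes:
  932 kiloamperes → 932
  5.08 kiloamperes → 5.08
  3.11 kiloamperes → 3.11
  984 kiloamperes → 984
  1070 amperes = 1070 × 10⁻³ kiloamperes = 1.07
Sum: 932 + 5.08 + 3.11 + 984 + 1.07 = 1925.26

1925.26 kiloamperes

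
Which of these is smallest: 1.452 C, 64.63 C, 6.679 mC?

6.679 mC

1.452 C = 1.452 C
64.63 C = 64.63 C
6.679 mC = 0.006679 C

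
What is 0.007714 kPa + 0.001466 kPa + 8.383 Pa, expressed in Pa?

In Pa:
  0.007714 kPa = 0.007714 × 10^3 Pa = 7.714
  0.001466 kPa = 0.001466 × 10^3 Pa = 1.466
  8.383 Pa → 8.383
Sum: 7.714 + 1.466 + 8.383 = 17.563

17.563 Pa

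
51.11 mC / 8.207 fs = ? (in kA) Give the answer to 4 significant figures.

(51.11 × 10⁻³) / (8.207 × 10⁻¹⁵) = 6.22761 × 10¹² A

6228000000 kA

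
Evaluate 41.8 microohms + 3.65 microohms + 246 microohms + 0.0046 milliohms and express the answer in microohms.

296.05 microohms

In microohms:
  41.8 microohms → 41.8
  3.65 microohms → 3.65
  246 microohms → 246
  0.0046 milliohms = 0.0046e3 microohms = 4.6
Sum: 41.8 + 3.65 + 246 + 4.6 = 296.05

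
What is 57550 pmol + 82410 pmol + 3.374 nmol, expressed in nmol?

In nmol:
  57550 pmol = 57550 × 10⁻³ nmol = 57.55
  82410 pmol = 82410 × 10⁻³ nmol = 82.41
  3.374 nmol → 3.374
Sum: 57.55 + 82.41 + 3.374 = 143.334

143.334 nmol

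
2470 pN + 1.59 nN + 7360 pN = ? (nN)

In nN:
  2470 pN = 2470e-3 nN = 2.47
  1.59 nN → 1.59
  7360 pN = 7360e-3 nN = 7.36
Sum: 2.47 + 1.59 + 7.36 = 11.42

11.42 nN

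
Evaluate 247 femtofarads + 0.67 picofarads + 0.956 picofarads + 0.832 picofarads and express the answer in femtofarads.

In femtofarads:
  247 femtofarads → 247
  0.67 picofarads = 0.67 × 10^3 femtofarads = 670
  0.956 picofarads = 0.956 × 10^3 femtofarads = 956
  0.832 picofarads = 0.832 × 10^3 femtofarads = 832
Sum: 247 + 670 + 956 + 832 = 2705

2705 femtofarads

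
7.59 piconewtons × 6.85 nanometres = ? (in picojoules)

0.0000000519915 picojoules

7.59e-12 × 6.85e-9 = 51.9915e-21 J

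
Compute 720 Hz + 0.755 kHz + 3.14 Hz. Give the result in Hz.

In Hz:
  720 Hz → 720
  0.755 kHz = 0.755e3 Hz = 755
  3.14 Hz → 3.14
Sum: 720 + 755 + 3.14 = 1478.14

1478.14 Hz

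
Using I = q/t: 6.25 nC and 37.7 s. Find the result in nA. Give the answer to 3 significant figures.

(6.25e-9) / (37.7) = 0.16578e-9 A

0.166 nA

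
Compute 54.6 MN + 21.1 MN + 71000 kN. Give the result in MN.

In MN:
  54.6 MN → 54.6
  21.1 MN → 21.1
  71000 kN = 71000 × 10^-3 MN = 71
Sum: 54.6 + 21.1 + 71 = 146.7

146.7 MN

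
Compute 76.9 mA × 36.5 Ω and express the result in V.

76.9 × 10^-3 × 36.5 = 2806.85 × 10^-3 V

2.80685 V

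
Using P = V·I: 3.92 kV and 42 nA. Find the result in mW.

3.92 × 10³ × 42 × 10⁻⁹ = 164.64 × 10⁻⁶ W

0.16464 mW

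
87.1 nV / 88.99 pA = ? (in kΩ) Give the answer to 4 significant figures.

(87.1 × 10^-9) / (88.99 × 10^-12) = 0.978762 × 10^3 Ω

0.9788 kΩ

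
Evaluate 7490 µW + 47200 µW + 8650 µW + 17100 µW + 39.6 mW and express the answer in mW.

In mW:
  7490 µW = 7490 × 10⁻³ mW = 7.49
  47200 µW = 47200 × 10⁻³ mW = 47.2
  8650 µW = 8650 × 10⁻³ mW = 8.65
  17100 µW = 17100 × 10⁻³ mW = 17.1
  39.6 mW → 39.6
Sum: 7.49 + 47.2 + 8.65 + 17.1 + 39.6 = 120.04

120.04 mW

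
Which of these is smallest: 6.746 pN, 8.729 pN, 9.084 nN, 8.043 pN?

6.746 pN = 0.000000000006746 N
8.729 pN = 0.000000000008729 N
9.084 nN = 0.000000009084 N
8.043 pN = 0.000000000008043 N

6.746 pN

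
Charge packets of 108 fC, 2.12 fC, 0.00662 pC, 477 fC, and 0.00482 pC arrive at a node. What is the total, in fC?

In fC:
  108 fC → 108
  2.12 fC → 2.12
  0.00662 pC = 0.00662 × 10³ fC = 6.62
  477 fC → 477
  0.00482 pC = 0.00482 × 10³ fC = 4.82
Sum: 108 + 2.12 + 6.62 + 477 + 4.82 = 598.56

598.56 fC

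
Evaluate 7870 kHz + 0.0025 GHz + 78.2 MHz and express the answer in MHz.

88.57 MHz

In MHz:
  7870 kHz = 7870e-3 MHz = 7.87
  0.0025 GHz = 0.0025e3 MHz = 2.5
  78.2 MHz → 78.2
Sum: 7.87 + 2.5 + 78.2 = 88.57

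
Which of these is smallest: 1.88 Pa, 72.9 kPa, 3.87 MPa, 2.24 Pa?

1.88 Pa

1.88 Pa = 1.88 Pa
72.9 kPa = 72900 Pa
3.87 MPa = 3870000 Pa
2.24 Pa = 2.24 Pa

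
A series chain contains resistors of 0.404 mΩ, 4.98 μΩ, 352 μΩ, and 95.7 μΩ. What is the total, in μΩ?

In μΩ:
  0.404 mΩ = 0.404 × 10³ μΩ = 404
  4.98 μΩ → 4.98
  352 μΩ → 352
  95.7 μΩ → 95.7
Sum: 404 + 4.98 + 352 + 95.7 = 856.68

856.68 μΩ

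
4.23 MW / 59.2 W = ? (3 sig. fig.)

(4.23 × 10⁶) / (59.2) = 0.07145 × 10⁶

71500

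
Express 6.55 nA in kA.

nano = 10⁻⁹, kilo = 10³; factor is 10⁻¹².
6.55 × 10⁻¹² = 0.00000000000655

0.00000000000655 kA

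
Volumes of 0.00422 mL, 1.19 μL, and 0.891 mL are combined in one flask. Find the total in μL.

In μL:
  0.00422 mL = 0.00422 × 10^3 μL = 4.22
  1.19 μL → 1.19
  0.891 mL = 0.891 × 10^3 μL = 891
Sum: 4.22 + 1.19 + 891 = 896.41

896.41 μL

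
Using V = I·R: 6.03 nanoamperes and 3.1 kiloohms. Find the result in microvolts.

18.693 microvolts

6.03 × 10⁻⁹ × 3.1 × 10³ = 18.693 × 10⁻⁶ V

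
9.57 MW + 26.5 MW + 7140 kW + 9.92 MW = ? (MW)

In MW:
  9.57 MW → 9.57
  26.5 MW → 26.5
  7140 kW = 7140 × 10^-3 MW = 7.14
  9.92 MW → 9.92
Sum: 9.57 + 26.5 + 7.14 + 9.92 = 53.13

53.13 MW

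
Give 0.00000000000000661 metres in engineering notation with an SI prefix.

= 6.61e-15 metres; 1e-15 is femto.

6.61 femtometres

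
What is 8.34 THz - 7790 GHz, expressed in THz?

In THz:
  8.34 THz → 8.34
  7790 GHz = 7790 × 10^-3 THz = 7.79
Difference: 8.34 - 7.79 = 0.55

0.55 THz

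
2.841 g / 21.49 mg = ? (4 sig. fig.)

(2.841) / (21.49e-3) = 0.1322e3

132.2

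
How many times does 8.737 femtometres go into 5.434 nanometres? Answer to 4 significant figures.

622000

(5.434e-9) / (8.737e-15) = 0.62195e6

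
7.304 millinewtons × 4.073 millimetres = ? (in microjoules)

7.304 × 10^-3 × 4.073 × 10^-3 = 29.749192 × 10^-6 J

29.749192 microjoules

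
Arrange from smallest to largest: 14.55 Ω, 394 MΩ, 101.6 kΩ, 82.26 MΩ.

14.55 Ω < 101.6 kΩ < 82.26 MΩ < 394 MΩ

14.55 Ω = 14.55 Ω
394 MΩ = 394000000 Ω
101.6 kΩ = 101600 Ω
82.26 MΩ = 82260000 Ω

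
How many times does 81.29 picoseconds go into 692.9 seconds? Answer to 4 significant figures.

8524000000000

(692.9) / (81.29 × 10⁻¹²) = 8.5238 × 10¹²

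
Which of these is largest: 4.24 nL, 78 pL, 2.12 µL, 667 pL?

2.12 µL

4.24 nL = 0.00000000424 L
78 pL = 0.000000000078 L
2.12 µL = 0.00000212 L
667 pL = 0.000000000667 L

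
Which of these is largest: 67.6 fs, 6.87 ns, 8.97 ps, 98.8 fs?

6.87 ns

67.6 fs = 0.0000000000000676 s
6.87 ns = 0.00000000687 s
8.97 ps = 0.00000000000897 s
98.8 fs = 0.0000000000000988 s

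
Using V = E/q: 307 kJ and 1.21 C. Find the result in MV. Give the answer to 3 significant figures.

0.254 MV

(307 × 10³) / (1.21) = 253.72 × 10³ V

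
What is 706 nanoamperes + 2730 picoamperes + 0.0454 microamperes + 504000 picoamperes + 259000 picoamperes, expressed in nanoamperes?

1517.13 nanoamperes

In nanoamperes:
  706 nanoamperes → 706
  2730 picoamperes = 2730e-3 nanoamperes = 2.73
  0.0454 microamperes = 0.0454e3 nanoamperes = 45.4
  504000 picoamperes = 504000e-3 nanoamperes = 504
  259000 picoamperes = 259000e-3 nanoamperes = 259
Sum: 706 + 2.73 + 45.4 + 504 + 259 = 1517.13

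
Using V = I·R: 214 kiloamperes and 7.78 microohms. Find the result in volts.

214 × 10³ × 7.78 × 10⁻⁶ = 1664.92 × 10⁻³ V

1.66492 volts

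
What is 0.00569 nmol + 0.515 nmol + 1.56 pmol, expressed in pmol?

522.25 pmol

In pmol:
  0.00569 nmol = 0.00569 × 10³ pmol = 5.69
  0.515 nmol = 0.515 × 10³ pmol = 515
  1.56 pmol → 1.56
Sum: 5.69 + 515 + 1.56 = 522.25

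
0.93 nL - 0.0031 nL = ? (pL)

In pL:
  0.93 nL = 0.93e3 pL = 930
  0.0031 nL = 0.0031e3 pL = 3.1
Difference: 930 - 3.1 = 926.9

926.9 pL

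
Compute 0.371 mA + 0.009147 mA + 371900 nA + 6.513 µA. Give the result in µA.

758.56 µA

In µA:
  0.371 mA = 0.371 × 10^3 µA = 371
  0.009147 mA = 0.009147 × 10^3 µA = 9.147
  371900 nA = 371900 × 10^-3 µA = 371.9
  6.513 µA → 6.513
Sum: 371 + 9.147 + 371.9 + 6.513 = 758.56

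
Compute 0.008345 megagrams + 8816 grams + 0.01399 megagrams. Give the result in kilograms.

31.151 kilograms

In kilograms:
  0.008345 megagrams = 0.008345 × 10^3 kilograms = 8.345
  8816 grams = 8816 × 10^-3 kilograms = 8.816
  0.01399 megagrams = 0.01399 × 10^3 kilograms = 13.99
Sum: 8.345 + 8.816 + 13.99 = 31.151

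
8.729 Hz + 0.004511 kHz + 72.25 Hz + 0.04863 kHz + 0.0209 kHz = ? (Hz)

In Hz:
  8.729 Hz → 8.729
  0.004511 kHz = 0.004511 × 10^3 Hz = 4.511
  72.25 Hz → 72.25
  0.04863 kHz = 0.04863 × 10^3 Hz = 48.63
  0.0209 kHz = 0.0209 × 10^3 Hz = 20.9
Sum: 8.729 + 4.511 + 72.25 + 48.63 + 20.9 = 155.02

155.02 Hz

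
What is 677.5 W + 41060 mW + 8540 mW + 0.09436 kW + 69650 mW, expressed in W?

In W:
  677.5 W → 677.5
  41060 mW = 41060 × 10^-3 W = 41.06
  8540 mW = 8540 × 10^-3 W = 8.54
  0.09436 kW = 0.09436 × 10^3 W = 94.36
  69650 mW = 69650 × 10^-3 W = 69.65
Sum: 677.5 + 41.06 + 8.54 + 94.36 + 69.65 = 891.11

891.11 W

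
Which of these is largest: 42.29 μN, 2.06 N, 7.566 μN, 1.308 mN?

42.29 μN = 0.00004229 N
2.06 N = 2.06 N
7.566 μN = 0.000007566 N
1.308 mN = 0.001308 N

2.06 N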